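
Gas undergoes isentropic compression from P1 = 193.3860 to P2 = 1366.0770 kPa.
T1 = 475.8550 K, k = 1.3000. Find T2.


(k-1)/k = 0.2308
(P2/P1)^exp = 1.5701
T2 = 475.8550 * 1.5701 = 747.1526 K

747.1526 K


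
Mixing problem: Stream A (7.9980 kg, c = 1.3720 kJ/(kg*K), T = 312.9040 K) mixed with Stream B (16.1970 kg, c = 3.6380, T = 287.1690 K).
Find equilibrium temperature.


num = 20354.9188
den = 69.8979
Tf = 291.2091 K

291.2091 K


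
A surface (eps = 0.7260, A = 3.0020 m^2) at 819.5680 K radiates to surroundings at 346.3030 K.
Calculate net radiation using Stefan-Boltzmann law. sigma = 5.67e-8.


T^4 = 4.5117e+11
Tsurr^4 = 1.4382e+10
Q = 0.7260 * 5.67e-8 * 3.0020 * 4.3679e+11 = 53975.9913 W

53975.9913 W


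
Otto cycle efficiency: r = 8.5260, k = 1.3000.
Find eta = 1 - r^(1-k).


r^(k-1) = 1.9021
eta = 1 - 1/1.9021 = 0.4743 = 47.4253%

47.4253%


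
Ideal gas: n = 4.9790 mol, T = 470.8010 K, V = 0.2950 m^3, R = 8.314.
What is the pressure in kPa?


P = nRT/V = 4.9790 * 8.314 * 470.8010 / 0.2950
= 19488.9985 / 0.2950 = 66064.4018 Pa = 66.0644 kPa

66.0644 kPa


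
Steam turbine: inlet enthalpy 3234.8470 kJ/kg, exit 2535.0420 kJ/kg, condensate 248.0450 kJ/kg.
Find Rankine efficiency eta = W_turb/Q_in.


W = 699.8050 kJ/kg
Q_in = 2986.8020 kJ/kg
eta = 0.2343 = 23.4299%

eta = 23.4299%


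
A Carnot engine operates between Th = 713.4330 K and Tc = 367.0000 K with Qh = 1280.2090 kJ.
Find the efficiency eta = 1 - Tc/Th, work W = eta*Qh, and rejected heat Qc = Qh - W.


eta = 1 - 367.0000/713.4330 = 0.4856
W = 0.4856 * 1280.2090 = 621.6514 kJ
Qc = 1280.2090 - 621.6514 = 658.5576 kJ

eta = 48.5586%, W = 621.6514 kJ, Qc = 658.5576 kJ


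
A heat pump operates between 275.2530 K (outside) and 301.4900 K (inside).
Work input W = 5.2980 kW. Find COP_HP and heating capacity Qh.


COP = 301.4900 / 26.2370 = 11.4910
Qh = 11.4910 * 5.2980 = 60.8794 kW

COP = 11.4910, Qh = 60.8794 kW


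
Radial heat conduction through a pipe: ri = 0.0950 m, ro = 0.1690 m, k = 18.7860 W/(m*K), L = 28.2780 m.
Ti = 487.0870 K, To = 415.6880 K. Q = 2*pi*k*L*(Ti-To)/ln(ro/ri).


dT = 71.3990 K
ln(ro/ri) = 0.5760
Q = 2*pi*18.7860*28.2780*71.3990 / 0.5760 = 413729.0997 W

413729.0997 W


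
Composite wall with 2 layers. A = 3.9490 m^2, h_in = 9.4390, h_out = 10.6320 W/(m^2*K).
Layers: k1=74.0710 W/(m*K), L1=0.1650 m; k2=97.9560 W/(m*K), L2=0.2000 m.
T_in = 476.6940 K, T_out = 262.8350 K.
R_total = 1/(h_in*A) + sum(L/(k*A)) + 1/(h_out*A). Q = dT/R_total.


R_conv_in = 1/(9.4390*3.9490) = 0.0268
R_1 = 0.1650/(74.0710*3.9490) = 0.0006
R_2 = 0.2000/(97.9560*3.9490) = 0.0005
R_conv_out = 1/(10.6320*3.9490) = 0.0238
R_total = 0.0517 K/W
Q = 213.8590 / 0.0517 = 4134.4087 W

R_total = 0.0517 K/W, Q = 4134.4087 W


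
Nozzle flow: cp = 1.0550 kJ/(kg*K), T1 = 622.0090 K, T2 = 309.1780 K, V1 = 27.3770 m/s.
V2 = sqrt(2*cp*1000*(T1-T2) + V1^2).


dT = 312.8310 K
2*cp*1000*dT = 660073.4100
V1^2 = 749.5001
V2 = sqrt(660822.9101) = 812.9101 m/s

812.9101 m/s


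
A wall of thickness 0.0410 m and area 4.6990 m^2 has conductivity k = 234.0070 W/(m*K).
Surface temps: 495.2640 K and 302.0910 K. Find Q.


dT = 193.1730 K
Q = 234.0070 * 4.6990 * 193.1730 / 0.0410 = 5180800.4136 W

5180800.4136 W


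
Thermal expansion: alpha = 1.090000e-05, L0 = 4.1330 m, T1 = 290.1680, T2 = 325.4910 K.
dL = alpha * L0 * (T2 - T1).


dT = 35.3230 K
dL = 1.090000e-05 * 4.1330 * 35.3230 = 0.001591 m
L_final = 4.134591 m

dL = 0.001591 m


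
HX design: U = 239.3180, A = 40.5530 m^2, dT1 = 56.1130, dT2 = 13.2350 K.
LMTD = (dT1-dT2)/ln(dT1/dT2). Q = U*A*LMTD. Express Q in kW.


LMTD = 29.6836 K
Q = 239.3180 * 40.5530 * 29.6836 = 288080.9368 W = 288.0809 kW

288.0809 kW


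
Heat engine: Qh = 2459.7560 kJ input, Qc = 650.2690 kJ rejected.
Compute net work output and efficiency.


W = 2459.7560 - 650.2690 = 1809.4870 kJ
eta = 1809.4870 / 2459.7560 = 0.7356 = 73.5637%

W = 1809.4870 kJ, eta = 73.5637%


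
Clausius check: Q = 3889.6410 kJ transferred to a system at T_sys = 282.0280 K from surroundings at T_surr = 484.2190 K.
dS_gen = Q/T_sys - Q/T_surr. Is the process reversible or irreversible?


dS_sys = 3889.6410/282.0280 = 13.7917 kJ/K
dS_surr = -3889.6410/484.2190 = -8.0328 kJ/K
dS_gen = 13.7917 - 8.0328 = 5.7589 kJ/K (irreversible)

dS_gen = 5.7589 kJ/K, irreversible


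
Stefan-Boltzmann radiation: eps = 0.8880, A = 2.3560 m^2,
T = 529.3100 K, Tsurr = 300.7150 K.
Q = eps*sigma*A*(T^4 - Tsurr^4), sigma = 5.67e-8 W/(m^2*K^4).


T^4 = 7.8495e+10
Tsurr^4 = 8.1775e+09
Q = 0.8880 * 5.67e-8 * 2.3560 * 7.0317e+10 = 8341.2852 W

8341.2852 W


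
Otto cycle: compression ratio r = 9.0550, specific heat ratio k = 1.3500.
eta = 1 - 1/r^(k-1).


r^(k-1) = 2.1623
eta = 1 - 1/2.1623 = 0.5375 = 53.7524%

53.7524%


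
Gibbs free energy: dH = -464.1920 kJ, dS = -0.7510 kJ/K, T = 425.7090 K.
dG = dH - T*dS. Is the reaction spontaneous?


T*dS = 425.7090 * -0.7510 = -319.7075 kJ
dG = -464.1920 + 319.7075 = -144.4845 kJ (spontaneous)

dG = -144.4845 kJ, spontaneous


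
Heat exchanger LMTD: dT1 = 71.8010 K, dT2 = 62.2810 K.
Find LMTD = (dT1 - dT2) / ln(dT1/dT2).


dT1/dT2 = 1.1529
ln(dT1/dT2) = 0.1422
LMTD = 9.5200 / 0.1422 = 66.9282 K

66.9282 K


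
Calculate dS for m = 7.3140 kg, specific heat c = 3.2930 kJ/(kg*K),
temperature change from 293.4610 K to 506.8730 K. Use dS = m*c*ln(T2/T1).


T2/T1 = 1.7272
ln(T2/T1) = 0.5465
dS = 7.3140 * 3.2930 * 0.5465 = 13.1628 kJ/K

13.1628 kJ/K


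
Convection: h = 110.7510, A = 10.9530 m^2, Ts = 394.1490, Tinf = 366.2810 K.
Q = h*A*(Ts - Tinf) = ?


dT = 27.8680 K
Q = 110.7510 * 10.9530 * 27.8680 = 33805.4363 W

33805.4363 W


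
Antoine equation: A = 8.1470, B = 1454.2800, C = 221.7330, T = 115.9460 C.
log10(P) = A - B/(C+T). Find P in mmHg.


C+T = 337.6790
B/(C+T) = 4.3067
log10(P) = 8.1470 - 4.3067 = 3.8403
P = 10^3.8403 = 6923.1918 mmHg

6923.1918 mmHg


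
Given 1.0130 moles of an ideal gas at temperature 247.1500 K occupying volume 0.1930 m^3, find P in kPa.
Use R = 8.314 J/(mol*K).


P = nRT/V = 1.0130 * 8.314 * 247.1500 / 0.1930
= 2081.5176 / 0.1930 = 10785.0651 Pa = 10.7851 kPa

10.7851 kPa


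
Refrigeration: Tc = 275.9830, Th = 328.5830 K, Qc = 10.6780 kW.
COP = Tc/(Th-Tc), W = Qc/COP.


COP = 275.9830 / 52.6000 = 5.2468
W = 10.6780 / 5.2468 = 2.0351 kW

COP = 5.2468, W = 2.0351 kW


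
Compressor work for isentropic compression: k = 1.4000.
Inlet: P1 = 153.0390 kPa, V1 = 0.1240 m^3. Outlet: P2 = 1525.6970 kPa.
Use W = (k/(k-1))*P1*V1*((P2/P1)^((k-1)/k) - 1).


(k-1)/k = 0.2857
(P2/P1)^exp = 1.9290
W = 3.5000 * 153.0390 * 0.1240 * (1.9290 - 1) = 61.7035 kJ

61.7035 kJ


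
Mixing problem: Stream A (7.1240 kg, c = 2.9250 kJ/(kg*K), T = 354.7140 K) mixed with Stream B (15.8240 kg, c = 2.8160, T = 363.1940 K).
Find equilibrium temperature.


num = 23575.4880
den = 65.3981
Tf = 360.4920 K

360.4920 K


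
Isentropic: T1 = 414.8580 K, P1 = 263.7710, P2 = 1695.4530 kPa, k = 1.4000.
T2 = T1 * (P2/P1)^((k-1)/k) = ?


(k-1)/k = 0.2857
(P2/P1)^exp = 1.7017
T2 = 414.8580 * 1.7017 = 705.9491 K

705.9491 K


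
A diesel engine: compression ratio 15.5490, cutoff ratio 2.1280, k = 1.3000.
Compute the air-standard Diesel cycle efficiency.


r^(k-1) = 2.2778
rc^k = 2.6691
eta = 0.5003 = 50.0292%

50.0292%


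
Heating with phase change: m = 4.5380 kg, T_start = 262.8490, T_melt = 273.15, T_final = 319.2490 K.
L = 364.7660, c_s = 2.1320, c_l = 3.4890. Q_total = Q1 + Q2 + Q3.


Q1 (sensible, solid) = 4.5380 * 2.1320 * 10.3010 = 99.6623 kJ
Q2 (latent) = 4.5380 * 364.7660 = 1655.3081 kJ
Q3 (sensible, liquid) = 4.5380 * 3.4890 * 46.0990 = 729.8892 kJ
Q_total = 2484.8597 kJ

2484.8597 kJ


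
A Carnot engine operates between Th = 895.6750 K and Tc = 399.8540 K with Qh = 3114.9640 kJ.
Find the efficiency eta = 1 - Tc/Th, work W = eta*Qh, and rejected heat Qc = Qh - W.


eta = 1 - 399.8540/895.6750 = 0.5536
W = 0.5536 * 3114.9640 = 1724.3582 kJ
Qc = 3114.9640 - 1724.3582 = 1390.6058 kJ

eta = 55.3572%, W = 1724.3582 kJ, Qc = 1390.6058 kJ


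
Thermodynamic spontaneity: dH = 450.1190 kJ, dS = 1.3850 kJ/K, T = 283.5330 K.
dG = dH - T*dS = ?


T*dS = 283.5330 * 1.3850 = 392.6932 kJ
dG = 450.1190 - 392.6932 = 57.4258 kJ (non-spontaneous)

dG = 57.4258 kJ, non-spontaneous


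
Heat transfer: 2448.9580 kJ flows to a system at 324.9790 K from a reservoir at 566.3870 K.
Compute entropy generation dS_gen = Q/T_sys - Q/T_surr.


dS_sys = 2448.9580/324.9790 = 7.5357 kJ/K
dS_surr = -2448.9580/566.3870 = -4.3238 kJ/K
dS_gen = 7.5357 - 4.3238 = 3.2119 kJ/K (irreversible)

dS_gen = 3.2119 kJ/K, irreversible


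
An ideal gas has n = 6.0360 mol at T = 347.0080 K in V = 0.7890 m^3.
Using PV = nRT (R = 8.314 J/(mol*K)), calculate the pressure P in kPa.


P = nRT/V = 6.0360 * 8.314 * 347.0080 / 0.7890
= 17414.0080 / 0.7890 = 22070.9860 Pa = 22.0710 kPa

22.0710 kPa


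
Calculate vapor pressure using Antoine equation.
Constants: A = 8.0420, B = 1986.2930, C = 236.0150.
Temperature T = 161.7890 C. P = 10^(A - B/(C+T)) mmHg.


C+T = 397.8040
B/(C+T) = 4.9931
log10(P) = 8.0420 - 4.9931 = 3.0489
P = 10^3.0489 = 1119.0645 mmHg

1119.0645 mmHg


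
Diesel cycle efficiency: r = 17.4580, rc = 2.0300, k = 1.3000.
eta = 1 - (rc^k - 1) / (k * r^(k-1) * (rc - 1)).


r^(k-1) = 2.3583
rc^k = 2.5104
eta = 0.5217 = 52.1683%

52.1683%


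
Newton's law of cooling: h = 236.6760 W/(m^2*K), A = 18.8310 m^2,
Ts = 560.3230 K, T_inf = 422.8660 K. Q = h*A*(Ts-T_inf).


dT = 137.4570 K
Q = 236.6760 * 18.8310 * 137.4570 = 612624.6471 W

612624.6471 W


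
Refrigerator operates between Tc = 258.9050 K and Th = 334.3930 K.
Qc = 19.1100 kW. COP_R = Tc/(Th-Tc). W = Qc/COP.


COP = 258.9050 / 75.4880 = 3.4298
W = 19.1100 / 3.4298 = 5.5718 kW

COP = 3.4298, W = 5.5718 kW


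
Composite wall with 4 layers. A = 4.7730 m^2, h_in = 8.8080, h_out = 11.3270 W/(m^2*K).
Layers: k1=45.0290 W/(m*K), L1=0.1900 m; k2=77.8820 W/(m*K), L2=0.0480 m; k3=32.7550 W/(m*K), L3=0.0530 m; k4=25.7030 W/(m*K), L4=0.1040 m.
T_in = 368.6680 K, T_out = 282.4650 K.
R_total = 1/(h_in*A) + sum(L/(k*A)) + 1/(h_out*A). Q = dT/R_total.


R_conv_in = 1/(8.8080*4.7730) = 0.0238
R_1 = 0.1900/(45.0290*4.7730) = 0.0009
R_2 = 0.0480/(77.8820*4.7730) = 0.0001
R_3 = 0.0530/(32.7550*4.7730) = 0.0003
R_4 = 0.1040/(25.7030*4.7730) = 0.0008
R_conv_out = 1/(11.3270*4.7730) = 0.0185
R_total = 0.0445 K/W
Q = 86.2030 / 0.0445 = 1937.8815 W

R_total = 0.0445 K/W, Q = 1937.8815 W


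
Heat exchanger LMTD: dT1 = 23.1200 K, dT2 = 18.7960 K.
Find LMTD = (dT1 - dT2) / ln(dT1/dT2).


dT1/dT2 = 1.2300
ln(dT1/dT2) = 0.2071
LMTD = 4.3240 / 0.2071 = 20.8834 K

20.8834 K


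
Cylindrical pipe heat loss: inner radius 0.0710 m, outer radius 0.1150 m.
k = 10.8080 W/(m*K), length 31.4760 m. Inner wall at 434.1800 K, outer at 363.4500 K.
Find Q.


dT = 70.7300 K
ln(ro/ri) = 0.4823
Q = 2*pi*10.8080*31.4760*70.7300 / 0.4823 = 313497.5386 W

313497.5386 W


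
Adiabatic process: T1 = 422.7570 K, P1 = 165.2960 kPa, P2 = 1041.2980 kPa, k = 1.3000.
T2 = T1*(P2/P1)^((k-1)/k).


(k-1)/k = 0.2308
(P2/P1)^exp = 1.5292
T2 = 422.7570 * 1.5292 = 646.4688 K

646.4688 K


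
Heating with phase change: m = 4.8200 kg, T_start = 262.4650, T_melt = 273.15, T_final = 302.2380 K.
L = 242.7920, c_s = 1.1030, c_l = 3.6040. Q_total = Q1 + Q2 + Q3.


Q1 (sensible, solid) = 4.8200 * 1.1030 * 10.6850 = 56.8064 kJ
Q2 (latent) = 4.8200 * 242.7920 = 1170.2574 kJ
Q3 (sensible, liquid) = 4.8200 * 3.6040 * 29.0880 = 505.2958 kJ
Q_total = 1732.3596 kJ

1732.3596 kJ


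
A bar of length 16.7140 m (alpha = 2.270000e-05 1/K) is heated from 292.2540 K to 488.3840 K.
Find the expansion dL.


dT = 196.1300 K
dL = 2.270000e-05 * 16.7140 * 196.1300 = 0.074413 m
L_final = 16.788413 m

dL = 0.074413 m


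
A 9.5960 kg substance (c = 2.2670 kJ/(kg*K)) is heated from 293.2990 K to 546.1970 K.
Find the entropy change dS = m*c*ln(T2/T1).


T2/T1 = 1.8623
ln(T2/T1) = 0.6218
dS = 9.5960 * 2.2670 * 0.6218 = 13.5264 kJ/K

13.5264 kJ/K


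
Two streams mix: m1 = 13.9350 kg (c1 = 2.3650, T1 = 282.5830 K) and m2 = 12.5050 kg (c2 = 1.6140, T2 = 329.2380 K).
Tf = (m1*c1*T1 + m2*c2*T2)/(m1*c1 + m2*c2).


num = 15957.9167
den = 53.1393
Tf = 300.3032 K

300.3032 K


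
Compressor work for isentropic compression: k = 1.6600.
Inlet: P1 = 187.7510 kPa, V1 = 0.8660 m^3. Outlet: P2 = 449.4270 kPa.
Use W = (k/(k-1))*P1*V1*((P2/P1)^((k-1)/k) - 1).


(k-1)/k = 0.3976
(P2/P1)^exp = 1.4149
W = 2.5152 * 187.7510 * 0.8660 * (1.4149 - 1) = 169.6598 kJ

169.6598 kJ


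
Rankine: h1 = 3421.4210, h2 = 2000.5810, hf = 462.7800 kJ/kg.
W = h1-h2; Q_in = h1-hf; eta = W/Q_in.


W = 1420.8400 kJ/kg
Q_in = 2958.6410 kJ/kg
eta = 0.4802 = 48.0234%

eta = 48.0234%


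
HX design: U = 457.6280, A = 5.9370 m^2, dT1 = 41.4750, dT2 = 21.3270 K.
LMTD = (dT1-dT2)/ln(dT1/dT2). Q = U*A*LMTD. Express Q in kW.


LMTD = 30.2924 K
Q = 457.6280 * 5.9370 * 30.2924 = 82302.6005 W = 82.3026 kW

82.3026 kW


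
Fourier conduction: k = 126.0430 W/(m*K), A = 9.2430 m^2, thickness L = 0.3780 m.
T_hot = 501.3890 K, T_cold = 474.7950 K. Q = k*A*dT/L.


dT = 26.5940 K
Q = 126.0430 * 9.2430 * 26.5940 / 0.3780 = 81964.0763 W

81964.0763 W


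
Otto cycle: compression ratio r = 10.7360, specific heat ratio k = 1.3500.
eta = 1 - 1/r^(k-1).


r^(k-1) = 2.2951
eta = 1 - 1/2.2951 = 0.5643 = 56.4282%

56.4282%


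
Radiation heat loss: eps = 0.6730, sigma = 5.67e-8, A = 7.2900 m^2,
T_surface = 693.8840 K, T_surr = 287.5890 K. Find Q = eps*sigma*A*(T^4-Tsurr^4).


T^4 = 2.3182e+11
Tsurr^4 = 6.8405e+09
Q = 0.6730 * 5.67e-8 * 7.2900 * 2.2498e+11 = 62584.2496 W

62584.2496 W


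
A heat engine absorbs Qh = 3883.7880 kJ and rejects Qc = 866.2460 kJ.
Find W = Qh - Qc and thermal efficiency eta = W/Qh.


W = 3883.7880 - 866.2460 = 3017.5420 kJ
eta = 3017.5420 / 3883.7880 = 0.7770 = 77.6958%

W = 3017.5420 kJ, eta = 77.6958%


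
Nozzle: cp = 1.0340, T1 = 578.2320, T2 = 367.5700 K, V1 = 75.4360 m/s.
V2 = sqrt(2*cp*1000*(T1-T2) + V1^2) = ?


dT = 210.6620 K
2*cp*1000*dT = 435649.0160
V1^2 = 5690.5901
V2 = sqrt(441339.6061) = 664.3340 m/s

664.3340 m/s


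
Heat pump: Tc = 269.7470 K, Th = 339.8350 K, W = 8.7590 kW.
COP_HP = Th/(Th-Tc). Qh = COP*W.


COP = 339.8350 / 70.0880 = 4.8487
Qh = 4.8487 * 8.7590 = 42.4697 kW

COP = 4.8487, Qh = 42.4697 kW


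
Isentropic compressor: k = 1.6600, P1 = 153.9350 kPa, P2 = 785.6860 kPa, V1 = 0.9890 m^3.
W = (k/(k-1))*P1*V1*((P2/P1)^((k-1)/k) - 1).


(k-1)/k = 0.3976
(P2/P1)^exp = 1.9119
W = 2.5152 * 153.9350 * 0.9890 * (1.9119 - 1) = 349.1659 kJ

349.1659 kJ


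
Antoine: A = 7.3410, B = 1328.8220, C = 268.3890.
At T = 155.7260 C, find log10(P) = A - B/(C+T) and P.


C+T = 424.1150
B/(C+T) = 3.1332
log10(P) = 7.3410 - 3.1332 = 4.2078
P = 10^4.2078 = 16137.4774 mmHg

16137.4774 mmHg


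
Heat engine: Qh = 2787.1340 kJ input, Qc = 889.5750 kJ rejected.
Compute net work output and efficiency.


W = 2787.1340 - 889.5750 = 1897.5590 kJ
eta = 1897.5590 / 2787.1340 = 0.6808 = 68.0828%

W = 1897.5590 kJ, eta = 68.0828%


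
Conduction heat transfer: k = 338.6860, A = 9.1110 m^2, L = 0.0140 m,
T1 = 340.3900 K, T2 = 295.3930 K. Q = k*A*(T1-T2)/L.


dT = 44.9970 K
Q = 338.6860 * 9.1110 * 44.9970 / 0.0140 = 9917879.2333 W

9917879.2333 W


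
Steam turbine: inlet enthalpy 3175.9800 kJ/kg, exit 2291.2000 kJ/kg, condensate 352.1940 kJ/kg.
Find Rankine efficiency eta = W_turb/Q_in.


W = 884.7800 kJ/kg
Q_in = 2823.7860 kJ/kg
eta = 0.3133 = 31.3331%

eta = 31.3331%


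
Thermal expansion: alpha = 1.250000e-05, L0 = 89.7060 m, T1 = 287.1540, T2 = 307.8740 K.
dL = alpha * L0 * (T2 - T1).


dT = 20.7200 K
dL = 1.250000e-05 * 89.7060 * 20.7200 = 0.023234 m
L_final = 89.729234 m

dL = 0.023234 m


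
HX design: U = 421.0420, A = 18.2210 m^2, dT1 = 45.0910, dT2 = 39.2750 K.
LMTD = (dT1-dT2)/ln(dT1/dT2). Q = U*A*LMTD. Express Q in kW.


LMTD = 42.1161 K
Q = 421.0420 * 18.2210 * 42.1161 = 323106.4951 W = 323.1065 kW

323.1065 kW


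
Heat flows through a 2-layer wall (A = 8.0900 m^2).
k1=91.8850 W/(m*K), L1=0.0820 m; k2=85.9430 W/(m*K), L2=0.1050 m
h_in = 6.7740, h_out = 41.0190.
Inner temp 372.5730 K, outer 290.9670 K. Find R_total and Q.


R_conv_in = 1/(6.7740*8.0900) = 0.0182
R_1 = 0.0820/(91.8850*8.0900) = 0.0001
R_2 = 0.1050/(85.9430*8.0900) = 0.0002
R_conv_out = 1/(41.0190*8.0900) = 0.0030
R_total = 0.0215 K/W
Q = 81.6060 / 0.0215 = 3791.6741 W

R_total = 0.0215 K/W, Q = 3791.6741 W


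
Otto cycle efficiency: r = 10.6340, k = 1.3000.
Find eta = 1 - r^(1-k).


r^(k-1) = 2.0324
eta = 1 - 1/2.0324 = 0.5080 = 50.7971%

50.7971%


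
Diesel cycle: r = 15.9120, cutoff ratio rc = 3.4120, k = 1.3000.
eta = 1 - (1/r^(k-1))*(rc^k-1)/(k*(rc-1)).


r^(k-1) = 2.2936
rc^k = 4.9307
eta = 0.4534 = 45.3443%

45.3443%


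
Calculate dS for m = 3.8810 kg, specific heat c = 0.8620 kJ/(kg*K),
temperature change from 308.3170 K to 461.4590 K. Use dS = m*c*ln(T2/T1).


T2/T1 = 1.4967
ln(T2/T1) = 0.4033
dS = 3.8810 * 0.8620 * 0.4033 = 1.3491 kJ/K

1.3491 kJ/K


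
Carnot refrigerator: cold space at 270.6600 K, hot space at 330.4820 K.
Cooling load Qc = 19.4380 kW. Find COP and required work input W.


COP = 270.6600 / 59.8220 = 4.5244
W = 19.4380 / 4.5244 = 4.2962 kW

COP = 4.5244, W = 4.2962 kW


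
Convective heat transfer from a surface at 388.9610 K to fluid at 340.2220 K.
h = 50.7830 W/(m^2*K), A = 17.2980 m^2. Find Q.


dT = 48.7390 K
Q = 50.7830 * 17.2980 * 48.7390 = 42814.4984 W

42814.4984 W


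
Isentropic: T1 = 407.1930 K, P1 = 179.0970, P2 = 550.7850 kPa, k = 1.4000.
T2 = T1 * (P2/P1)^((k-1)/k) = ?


(k-1)/k = 0.2857
(P2/P1)^exp = 1.3785
T2 = 407.1930 * 1.3785 = 561.3045 K

561.3045 K


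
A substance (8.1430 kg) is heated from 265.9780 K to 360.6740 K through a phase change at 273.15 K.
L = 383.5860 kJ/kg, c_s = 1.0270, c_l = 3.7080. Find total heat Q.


Q1 (sensible, solid) = 8.1430 * 1.0270 * 7.1720 = 59.9784 kJ
Q2 (latent) = 8.1430 * 383.5860 = 3123.5408 kJ
Q3 (sensible, liquid) = 8.1430 * 3.7080 * 87.5240 = 2642.7210 kJ
Q_total = 5826.2402 kJ

5826.2402 kJ


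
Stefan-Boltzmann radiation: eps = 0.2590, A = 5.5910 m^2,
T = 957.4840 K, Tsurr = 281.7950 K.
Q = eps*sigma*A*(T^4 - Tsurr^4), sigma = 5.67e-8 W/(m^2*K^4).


T^4 = 8.4048e+11
Tsurr^4 = 6.3057e+09
Q = 0.2590 * 5.67e-8 * 5.5910 * 8.3417e+11 = 68490.1048 W

68490.1048 W


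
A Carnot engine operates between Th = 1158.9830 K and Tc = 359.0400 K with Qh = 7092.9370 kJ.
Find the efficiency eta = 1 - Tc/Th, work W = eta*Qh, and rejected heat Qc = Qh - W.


eta = 1 - 359.0400/1158.9830 = 0.6902
W = 0.6902 * 7092.9370 = 4895.6243 kJ
Qc = 7092.9370 - 4895.6243 = 2197.3127 kJ

eta = 69.0211%, W = 4895.6243 kJ, Qc = 2197.3127 kJ


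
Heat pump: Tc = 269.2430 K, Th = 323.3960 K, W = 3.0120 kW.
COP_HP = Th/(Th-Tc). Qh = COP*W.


COP = 323.3960 / 54.1530 = 5.9719
Qh = 5.9719 * 3.0120 = 17.9873 kW

COP = 5.9719, Qh = 17.9873 kW


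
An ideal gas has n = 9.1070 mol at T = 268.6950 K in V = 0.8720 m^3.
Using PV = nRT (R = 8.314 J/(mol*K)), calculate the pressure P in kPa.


P = nRT/V = 9.1070 * 8.314 * 268.6950 / 0.8720
= 20344.4026 / 0.8720 = 23330.7369 Pa = 23.3307 kPa

23.3307 kPa


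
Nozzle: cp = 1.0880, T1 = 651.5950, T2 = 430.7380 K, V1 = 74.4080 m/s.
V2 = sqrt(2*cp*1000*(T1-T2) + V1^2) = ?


dT = 220.8570 K
2*cp*1000*dT = 480584.8320
V1^2 = 5536.5505
V2 = sqrt(486121.3825) = 697.2241 m/s

697.2241 m/s


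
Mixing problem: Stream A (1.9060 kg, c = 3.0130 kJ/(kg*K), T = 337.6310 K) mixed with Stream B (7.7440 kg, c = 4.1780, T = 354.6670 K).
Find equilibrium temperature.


num = 13413.9892
den = 38.0972
Tf = 352.0990 K

352.0990 K


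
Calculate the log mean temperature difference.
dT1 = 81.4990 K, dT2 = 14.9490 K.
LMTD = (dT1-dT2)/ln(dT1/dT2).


dT1/dT2 = 5.4518
ln(dT1/dT2) = 1.6959
LMTD = 66.5500 / 1.6959 = 39.2406 K

39.2406 K


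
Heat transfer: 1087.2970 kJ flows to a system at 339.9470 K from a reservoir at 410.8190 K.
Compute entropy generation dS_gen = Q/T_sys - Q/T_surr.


dS_sys = 1087.2970/339.9470 = 3.1984 kJ/K
dS_surr = -1087.2970/410.8190 = -2.6467 kJ/K
dS_gen = 3.1984 - 2.6467 = 0.5518 kJ/K (irreversible)

dS_gen = 0.5518 kJ/K, irreversible


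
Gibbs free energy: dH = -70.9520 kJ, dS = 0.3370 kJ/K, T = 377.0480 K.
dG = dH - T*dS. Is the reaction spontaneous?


T*dS = 377.0480 * 0.3370 = 127.0652 kJ
dG = -70.9520 - 127.0652 = -198.0172 kJ (spontaneous)

dG = -198.0172 kJ, spontaneous


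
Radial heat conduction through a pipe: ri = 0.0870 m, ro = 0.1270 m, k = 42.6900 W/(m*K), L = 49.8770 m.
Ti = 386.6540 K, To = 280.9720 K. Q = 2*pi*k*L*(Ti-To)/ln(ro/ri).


dT = 105.6820 K
ln(ro/ri) = 0.3783
Q = 2*pi*42.6900*49.8770*105.6820 / 0.3783 = 3737620.2588 W

3737620.2588 W


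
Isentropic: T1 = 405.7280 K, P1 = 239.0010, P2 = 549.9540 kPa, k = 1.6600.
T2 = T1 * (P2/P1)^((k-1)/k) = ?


(k-1)/k = 0.3976
(P2/P1)^exp = 1.3928
T2 = 405.7280 * 1.3928 = 565.1107 K

565.1107 K


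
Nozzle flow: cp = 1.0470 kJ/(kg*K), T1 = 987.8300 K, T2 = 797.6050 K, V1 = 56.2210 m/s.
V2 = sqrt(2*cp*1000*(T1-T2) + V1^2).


dT = 190.2250 K
2*cp*1000*dT = 398331.1500
V1^2 = 3160.8008
V2 = sqrt(401491.9508) = 633.6339 m/s

633.6339 m/s


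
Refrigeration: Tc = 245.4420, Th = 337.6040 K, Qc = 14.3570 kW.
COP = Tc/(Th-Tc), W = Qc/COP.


COP = 245.4420 / 92.1620 = 2.6632
W = 14.3570 / 2.6632 = 5.3910 kW

COP = 2.6632, W = 5.3910 kW


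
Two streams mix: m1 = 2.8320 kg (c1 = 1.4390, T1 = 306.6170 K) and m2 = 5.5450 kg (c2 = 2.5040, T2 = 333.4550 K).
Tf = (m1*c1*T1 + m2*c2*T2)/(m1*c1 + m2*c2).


num = 5879.4563
den = 17.9599
Tf = 327.3652 K

327.3652 K


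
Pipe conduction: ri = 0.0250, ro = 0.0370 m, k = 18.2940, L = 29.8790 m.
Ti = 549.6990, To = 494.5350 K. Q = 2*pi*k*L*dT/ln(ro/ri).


dT = 55.1640 K
ln(ro/ri) = 0.3920
Q = 2*pi*18.2940*29.8790*55.1640 / 0.3920 = 483256.4485 W

483256.4485 W


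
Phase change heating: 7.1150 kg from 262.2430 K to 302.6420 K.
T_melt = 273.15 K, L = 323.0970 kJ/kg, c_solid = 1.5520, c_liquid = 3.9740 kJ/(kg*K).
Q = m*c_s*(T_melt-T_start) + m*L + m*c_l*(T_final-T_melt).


Q1 (sensible, solid) = 7.1150 * 1.5520 * 10.9070 = 120.4403 kJ
Q2 (latent) = 7.1150 * 323.0970 = 2298.8352 kJ
Q3 (sensible, liquid) = 7.1150 * 3.9740 * 29.4920 = 833.8866 kJ
Q_total = 3253.1621 kJ

3253.1621 kJ


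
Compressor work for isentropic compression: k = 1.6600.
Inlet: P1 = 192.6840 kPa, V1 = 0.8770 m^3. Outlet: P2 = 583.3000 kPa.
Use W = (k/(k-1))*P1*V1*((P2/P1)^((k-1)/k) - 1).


(k-1)/k = 0.3976
(P2/P1)^exp = 1.5533
W = 2.5152 * 192.6840 * 0.8770 * (1.5533 - 1) = 235.1697 kJ

235.1697 kJ


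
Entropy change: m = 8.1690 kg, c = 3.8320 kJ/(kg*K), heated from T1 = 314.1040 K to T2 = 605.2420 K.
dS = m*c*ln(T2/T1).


T2/T1 = 1.9269
ln(T2/T1) = 0.6559
dS = 8.1690 * 3.8320 * 0.6559 = 20.5322 kJ/K

20.5322 kJ/K


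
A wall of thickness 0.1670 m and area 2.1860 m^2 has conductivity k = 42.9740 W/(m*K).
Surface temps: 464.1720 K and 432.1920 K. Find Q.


dT = 31.9800 K
Q = 42.9740 * 2.1860 * 31.9800 / 0.1670 = 17989.4516 W

17989.4516 W


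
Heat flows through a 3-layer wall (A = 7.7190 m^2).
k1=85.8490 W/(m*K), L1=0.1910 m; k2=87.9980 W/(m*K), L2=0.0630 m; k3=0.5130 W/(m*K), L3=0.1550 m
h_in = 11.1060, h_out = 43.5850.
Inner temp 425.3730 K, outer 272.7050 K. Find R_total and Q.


R_conv_in = 1/(11.1060*7.7190) = 0.0117
R_1 = 0.1910/(85.8490*7.7190) = 0.0003
R_2 = 0.0630/(87.9980*7.7190) = 9.2748e-05
R_3 = 0.1550/(0.5130*7.7190) = 0.0391
R_conv_out = 1/(43.5850*7.7190) = 0.0030
R_total = 0.0542 K/W
Q = 152.6680 / 0.0542 = 2818.7720 W

R_total = 0.0542 K/W, Q = 2818.7720 W


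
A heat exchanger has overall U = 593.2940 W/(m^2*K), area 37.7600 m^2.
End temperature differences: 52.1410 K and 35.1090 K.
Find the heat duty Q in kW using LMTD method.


LMTD = 43.0651 K
Q = 593.2940 * 37.7600 * 43.0651 = 964778.4712 W = 964.7785 kW

964.7785 kW


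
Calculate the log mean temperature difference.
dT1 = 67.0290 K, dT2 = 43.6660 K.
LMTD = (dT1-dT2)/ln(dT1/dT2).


dT1/dT2 = 1.5350
ln(dT1/dT2) = 0.4286
LMTD = 23.3630 / 0.4286 = 54.5157 K

54.5157 K


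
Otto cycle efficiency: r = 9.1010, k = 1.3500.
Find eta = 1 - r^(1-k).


r^(k-1) = 2.1661
eta = 1 - 1/2.1661 = 0.5383 = 53.8344%

53.8344%


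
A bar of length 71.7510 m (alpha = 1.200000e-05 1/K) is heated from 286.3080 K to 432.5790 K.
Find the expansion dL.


dT = 146.2710 K
dL = 1.200000e-05 * 71.7510 * 146.2710 = 0.125941 m
L_final = 71.876941 m

dL = 0.125941 m


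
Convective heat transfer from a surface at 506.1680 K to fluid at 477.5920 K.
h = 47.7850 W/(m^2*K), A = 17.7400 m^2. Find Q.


dT = 28.5760 K
Q = 47.7850 * 17.7400 * 28.5760 = 24224.0438 W

24224.0438 W


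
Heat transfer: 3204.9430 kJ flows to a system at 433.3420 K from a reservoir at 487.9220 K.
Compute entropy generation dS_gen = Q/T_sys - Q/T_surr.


dS_sys = 3204.9430/433.3420 = 7.3959 kJ/K
dS_surr = -3204.9430/487.9220 = -6.5686 kJ/K
dS_gen = 7.3959 - 6.5686 = 0.8273 kJ/K (irreversible)

dS_gen = 0.8273 kJ/K, irreversible


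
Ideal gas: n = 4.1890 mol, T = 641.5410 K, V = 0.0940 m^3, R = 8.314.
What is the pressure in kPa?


P = nRT/V = 4.1890 * 8.314 * 641.5410 / 0.0940
= 22343.1704 / 0.0940 = 237693.3019 Pa = 237.6933 kPa

237.6933 kPa


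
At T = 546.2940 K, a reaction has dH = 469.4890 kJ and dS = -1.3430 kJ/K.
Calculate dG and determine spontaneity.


T*dS = 546.2940 * -1.3430 = -733.6728 kJ
dG = 469.4890 + 733.6728 = 1203.1618 kJ (non-spontaneous)

dG = 1203.1618 kJ, non-spontaneous


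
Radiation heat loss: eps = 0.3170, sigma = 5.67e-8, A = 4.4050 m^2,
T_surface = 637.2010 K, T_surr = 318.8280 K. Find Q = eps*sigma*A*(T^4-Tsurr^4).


T^4 = 1.6486e+11
Tsurr^4 = 1.0333e+10
Q = 0.3170 * 5.67e-8 * 4.4050 * 1.5452e+11 = 12234.3954 W

12234.3954 W


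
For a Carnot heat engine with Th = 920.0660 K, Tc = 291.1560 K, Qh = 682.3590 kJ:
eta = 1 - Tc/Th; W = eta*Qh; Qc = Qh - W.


eta = 1 - 291.1560/920.0660 = 0.6835
W = 0.6835 * 682.3590 = 466.4257 kJ
Qc = 682.3590 - 466.4257 = 215.9333 kJ

eta = 68.3549%, W = 466.4257 kJ, Qc = 215.9333 kJ


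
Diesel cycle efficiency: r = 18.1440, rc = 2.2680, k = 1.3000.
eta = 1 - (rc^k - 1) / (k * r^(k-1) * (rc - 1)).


r^(k-1) = 2.3857
rc^k = 2.8996
eta = 0.5170 = 51.6967%

51.6967%


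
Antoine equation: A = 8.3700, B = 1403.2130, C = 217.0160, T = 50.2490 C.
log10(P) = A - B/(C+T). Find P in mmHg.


C+T = 267.2650
B/(C+T) = 5.2503
log10(P) = 8.3700 - 5.2503 = 3.1197
P = 10^3.1197 = 1317.4421 mmHg

1317.4421 mmHg


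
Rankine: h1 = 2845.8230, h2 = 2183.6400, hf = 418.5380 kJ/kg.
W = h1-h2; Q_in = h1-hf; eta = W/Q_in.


W = 662.1830 kJ/kg
Q_in = 2427.2850 kJ/kg
eta = 0.2728 = 27.2808%

eta = 27.2808%


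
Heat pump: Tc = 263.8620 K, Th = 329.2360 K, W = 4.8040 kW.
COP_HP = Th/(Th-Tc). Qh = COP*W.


COP = 329.2360 / 65.3740 = 5.0362
Qh = 5.0362 * 4.8040 = 24.1939 kW

COP = 5.0362, Qh = 24.1939 kW


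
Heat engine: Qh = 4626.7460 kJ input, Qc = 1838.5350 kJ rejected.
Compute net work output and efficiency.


W = 4626.7460 - 1838.5350 = 2788.2110 kJ
eta = 2788.2110 / 4626.7460 = 0.6026 = 60.2629%

W = 2788.2110 kJ, eta = 60.2629%


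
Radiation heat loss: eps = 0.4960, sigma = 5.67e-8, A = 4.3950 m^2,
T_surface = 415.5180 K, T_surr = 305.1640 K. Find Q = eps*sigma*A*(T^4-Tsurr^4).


T^4 = 2.9810e+10
Tsurr^4 = 8.6723e+09
Q = 0.4960 * 5.67e-8 * 4.3950 * 2.1138e+10 = 2612.6312 W

2612.6312 W


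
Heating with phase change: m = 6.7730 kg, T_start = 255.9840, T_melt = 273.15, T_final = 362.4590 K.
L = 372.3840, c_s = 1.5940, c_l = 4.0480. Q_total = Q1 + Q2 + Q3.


Q1 (sensible, solid) = 6.7730 * 1.5940 * 17.1660 = 185.3269 kJ
Q2 (latent) = 6.7730 * 372.3840 = 2522.1568 kJ
Q3 (sensible, liquid) = 6.7730 * 4.0480 * 89.3090 = 2448.5941 kJ
Q_total = 5156.0779 kJ

5156.0779 kJ


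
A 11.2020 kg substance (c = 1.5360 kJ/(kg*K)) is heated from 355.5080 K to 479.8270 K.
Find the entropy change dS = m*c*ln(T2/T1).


T2/T1 = 1.3497
ln(T2/T1) = 0.2999
dS = 11.2020 * 1.5360 * 0.2999 = 5.1598 kJ/K

5.1598 kJ/K


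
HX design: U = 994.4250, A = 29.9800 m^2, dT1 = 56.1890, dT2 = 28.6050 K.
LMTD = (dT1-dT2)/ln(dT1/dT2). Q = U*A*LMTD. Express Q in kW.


LMTD = 40.8567 K
Q = 994.4250 * 29.9800 * 40.8567 = 1218056.4097 W = 1218.0564 kW

1218.0564 kW


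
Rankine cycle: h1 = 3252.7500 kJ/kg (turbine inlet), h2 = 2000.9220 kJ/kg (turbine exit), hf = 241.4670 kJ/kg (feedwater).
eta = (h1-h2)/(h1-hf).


W = 1251.8280 kJ/kg
Q_in = 3011.2830 kJ/kg
eta = 0.4157 = 41.5713%

eta = 41.5713%


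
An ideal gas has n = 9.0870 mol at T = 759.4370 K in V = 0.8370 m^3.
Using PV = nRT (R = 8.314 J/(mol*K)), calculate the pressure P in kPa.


P = nRT/V = 9.0870 * 8.314 * 759.4370 / 0.8370
= 57374.9474 / 0.8370 = 68548.3243 Pa = 68.5483 kPa

68.5483 kPa


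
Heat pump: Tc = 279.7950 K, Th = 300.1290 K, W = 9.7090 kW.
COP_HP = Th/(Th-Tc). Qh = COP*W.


COP = 300.1290 / 20.3340 = 14.7600
Qh = 14.7600 * 9.7090 = 143.3044 kW

COP = 14.7600, Qh = 143.3044 kW


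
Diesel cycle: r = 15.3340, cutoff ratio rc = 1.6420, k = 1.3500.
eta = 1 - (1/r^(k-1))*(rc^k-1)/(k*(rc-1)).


r^(k-1) = 2.6000
rc^k = 1.9532
eta = 0.5770 = 57.6990%

57.6990%


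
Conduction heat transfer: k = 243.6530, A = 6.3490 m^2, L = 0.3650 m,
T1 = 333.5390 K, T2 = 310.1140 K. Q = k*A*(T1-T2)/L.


dT = 23.4250 K
Q = 243.6530 * 6.3490 * 23.4250 / 0.3650 = 99280.4702 W

99280.4702 W


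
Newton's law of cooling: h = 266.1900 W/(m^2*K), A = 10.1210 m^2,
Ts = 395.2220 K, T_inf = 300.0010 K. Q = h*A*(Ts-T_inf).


dT = 95.2210 K
Q = 266.1900 * 10.1210 * 95.2210 = 256535.7521 W

256535.7521 W


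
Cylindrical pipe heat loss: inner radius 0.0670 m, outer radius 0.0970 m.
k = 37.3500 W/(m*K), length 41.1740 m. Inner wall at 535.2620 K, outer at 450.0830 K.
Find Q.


dT = 85.1790 K
ln(ro/ri) = 0.3700
Q = 2*pi*37.3500*41.1740*85.1790 / 0.3700 = 2224348.3340 W

2224348.3340 W


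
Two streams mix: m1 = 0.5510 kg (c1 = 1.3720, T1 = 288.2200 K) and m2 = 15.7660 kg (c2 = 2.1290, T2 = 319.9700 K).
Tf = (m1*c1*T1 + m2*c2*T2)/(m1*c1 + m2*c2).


num = 10957.9398
den = 34.3218
Tf = 319.2707 K

319.2707 K


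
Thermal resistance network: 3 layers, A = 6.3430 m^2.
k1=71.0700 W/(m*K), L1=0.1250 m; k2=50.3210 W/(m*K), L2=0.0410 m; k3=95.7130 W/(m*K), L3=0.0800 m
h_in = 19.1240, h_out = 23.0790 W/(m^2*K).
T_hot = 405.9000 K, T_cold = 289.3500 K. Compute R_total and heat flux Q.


R_conv_in = 1/(19.1240*6.3430) = 0.0082
R_1 = 0.1250/(71.0700*6.3430) = 0.0003
R_2 = 0.0410/(50.3210*6.3430) = 0.0001
R_3 = 0.0800/(95.7130*6.3430) = 0.0001
R_conv_out = 1/(23.0790*6.3430) = 0.0068
R_total = 0.0156 K/W
Q = 116.5500 / 0.0156 = 7465.2405 W

R_total = 0.0156 K/W, Q = 7465.2405 W


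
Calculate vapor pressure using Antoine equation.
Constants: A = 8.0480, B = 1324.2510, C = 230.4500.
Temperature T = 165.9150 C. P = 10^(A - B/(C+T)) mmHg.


C+T = 396.3650
B/(C+T) = 3.3410
log10(P) = 8.0480 - 3.3410 = 4.7070
P = 10^4.7070 = 50934.4082 mmHg

50934.4082 mmHg


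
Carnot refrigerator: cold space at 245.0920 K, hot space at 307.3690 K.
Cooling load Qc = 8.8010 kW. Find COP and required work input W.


COP = 245.0920 / 62.2770 = 3.9355
W = 8.8010 / 3.9355 = 2.2363 kW

COP = 3.9355, W = 2.2363 kW


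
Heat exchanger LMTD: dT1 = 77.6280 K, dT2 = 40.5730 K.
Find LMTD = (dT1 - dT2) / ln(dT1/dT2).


dT1/dT2 = 1.9133
ln(dT1/dT2) = 0.6488
LMTD = 37.0550 / 0.6488 = 57.1109 K

57.1109 K


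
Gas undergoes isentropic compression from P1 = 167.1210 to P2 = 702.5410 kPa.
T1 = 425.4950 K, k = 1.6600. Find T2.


(k-1)/k = 0.3976
(P2/P1)^exp = 1.7699
T2 = 425.4950 * 1.7699 = 753.0919 K

753.0919 K


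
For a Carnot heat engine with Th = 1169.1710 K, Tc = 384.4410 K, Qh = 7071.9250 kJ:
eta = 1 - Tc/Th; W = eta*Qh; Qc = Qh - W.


eta = 1 - 384.4410/1169.1710 = 0.6712
W = 0.6712 * 7071.9250 = 4746.5698 kJ
Qc = 7071.9250 - 4746.5698 = 2325.3552 kJ

eta = 67.1185%, W = 4746.5698 kJ, Qc = 2325.3552 kJ


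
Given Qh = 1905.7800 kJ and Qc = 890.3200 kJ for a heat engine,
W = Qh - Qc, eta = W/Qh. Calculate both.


W = 1905.7800 - 890.3200 = 1015.4600 kJ
eta = 1015.4600 / 1905.7800 = 0.5328 = 53.2832%

W = 1015.4600 kJ, eta = 53.2832%


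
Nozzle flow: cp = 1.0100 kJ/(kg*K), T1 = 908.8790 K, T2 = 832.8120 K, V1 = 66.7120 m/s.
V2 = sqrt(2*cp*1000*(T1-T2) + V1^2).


dT = 76.0670 K
2*cp*1000*dT = 153655.3400
V1^2 = 4450.4909
V2 = sqrt(158105.8309) = 397.6252 m/s

397.6252 m/s


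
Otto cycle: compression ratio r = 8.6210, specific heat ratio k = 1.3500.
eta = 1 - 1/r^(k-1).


r^(k-1) = 2.1254
eta = 1 - 1/2.1254 = 0.5295 = 52.9505%

52.9505%


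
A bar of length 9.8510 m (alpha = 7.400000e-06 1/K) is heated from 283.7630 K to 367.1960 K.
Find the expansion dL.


dT = 83.4330 K
dL = 7.400000e-06 * 9.8510 * 83.4330 = 0.006082 m
L_final = 9.857082 m

dL = 0.006082 m


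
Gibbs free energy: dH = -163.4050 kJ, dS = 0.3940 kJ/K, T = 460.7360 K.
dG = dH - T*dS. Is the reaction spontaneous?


T*dS = 460.7360 * 0.3940 = 181.5300 kJ
dG = -163.4050 - 181.5300 = -344.9350 kJ (spontaneous)

dG = -344.9350 kJ, spontaneous


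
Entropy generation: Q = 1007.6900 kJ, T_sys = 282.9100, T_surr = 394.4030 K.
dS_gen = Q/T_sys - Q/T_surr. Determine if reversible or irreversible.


dS_sys = 1007.6900/282.9100 = 3.5619 kJ/K
dS_surr = -1007.6900/394.4030 = -2.5550 kJ/K
dS_gen = 3.5619 - 2.5550 = 1.0069 kJ/K (irreversible)

dS_gen = 1.0069 kJ/K, irreversible


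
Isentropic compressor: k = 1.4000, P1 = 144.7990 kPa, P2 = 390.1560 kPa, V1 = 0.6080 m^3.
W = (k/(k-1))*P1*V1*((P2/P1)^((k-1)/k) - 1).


(k-1)/k = 0.2857
(P2/P1)^exp = 1.3274
W = 3.5000 * 144.7990 * 0.6080 * (1.3274 - 1) = 100.8735 kJ

100.8735 kJ


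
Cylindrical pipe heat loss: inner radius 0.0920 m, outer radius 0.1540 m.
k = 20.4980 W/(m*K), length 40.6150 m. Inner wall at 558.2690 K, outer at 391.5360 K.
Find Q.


dT = 166.7330 K
ln(ro/ri) = 0.5152
Q = 2*pi*20.4980*40.6150*166.7330 / 0.5152 = 1692987.8882 W

1692987.8882 W


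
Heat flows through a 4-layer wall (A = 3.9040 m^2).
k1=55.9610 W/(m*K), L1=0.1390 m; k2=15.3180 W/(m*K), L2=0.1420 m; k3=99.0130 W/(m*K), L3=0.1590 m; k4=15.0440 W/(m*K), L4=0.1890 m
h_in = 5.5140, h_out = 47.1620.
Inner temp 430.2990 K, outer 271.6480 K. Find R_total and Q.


R_conv_in = 1/(5.5140*3.9040) = 0.0465
R_1 = 0.1390/(55.9610*3.9040) = 0.0006
R_2 = 0.1420/(15.3180*3.9040) = 0.0024
R_3 = 0.1590/(99.0130*3.9040) = 0.0004
R_4 = 0.1890/(15.0440*3.9040) = 0.0032
R_conv_out = 1/(47.1620*3.9040) = 0.0054
R_total = 0.0585 K/W
Q = 158.6510 / 0.0585 = 2710.8070 W

R_total = 0.0585 K/W, Q = 2710.8070 W


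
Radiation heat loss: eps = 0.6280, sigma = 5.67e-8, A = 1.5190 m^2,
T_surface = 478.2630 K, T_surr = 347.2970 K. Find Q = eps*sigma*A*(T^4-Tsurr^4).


T^4 = 5.2320e+10
Tsurr^4 = 1.4548e+10
Q = 0.6280 * 5.67e-8 * 1.5190 * 3.7772e+10 = 2043.0044 W

2043.0044 W


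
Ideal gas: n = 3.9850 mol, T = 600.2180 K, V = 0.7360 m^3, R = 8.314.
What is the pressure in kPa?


P = nRT/V = 3.9850 * 8.314 * 600.2180 / 0.7360
= 19885.9966 / 0.7360 = 27019.0171 Pa = 27.0190 kPa

27.0190 kPa


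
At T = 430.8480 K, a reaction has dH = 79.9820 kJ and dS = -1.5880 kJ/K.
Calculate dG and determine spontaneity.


T*dS = 430.8480 * -1.5880 = -684.1866 kJ
dG = 79.9820 + 684.1866 = 764.1686 kJ (non-spontaneous)

dG = 764.1686 kJ, non-spontaneous


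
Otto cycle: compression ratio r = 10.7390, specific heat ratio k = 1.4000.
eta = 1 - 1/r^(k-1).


r^(k-1) = 2.5846
eta = 1 - 1/2.5846 = 0.6131 = 61.3086%

61.3086%


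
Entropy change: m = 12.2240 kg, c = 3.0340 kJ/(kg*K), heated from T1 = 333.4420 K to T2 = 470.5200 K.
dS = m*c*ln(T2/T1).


T2/T1 = 1.4111
ln(T2/T1) = 0.3444
dS = 12.2240 * 3.0340 * 0.3444 = 12.7718 kJ/K

12.7718 kJ/K


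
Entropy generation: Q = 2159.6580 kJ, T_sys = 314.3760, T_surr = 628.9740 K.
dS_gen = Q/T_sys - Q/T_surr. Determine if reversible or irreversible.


dS_sys = 2159.6580/314.3760 = 6.8697 kJ/K
dS_surr = -2159.6580/628.9740 = -3.4336 kJ/K
dS_gen = 6.8697 - 3.4336 = 3.4360 kJ/K (irreversible)

dS_gen = 3.4360 kJ/K, irreversible


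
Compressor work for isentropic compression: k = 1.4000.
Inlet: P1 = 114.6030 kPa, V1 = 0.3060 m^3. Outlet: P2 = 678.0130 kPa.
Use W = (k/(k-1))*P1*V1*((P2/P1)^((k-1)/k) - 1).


(k-1)/k = 0.2857
(P2/P1)^exp = 1.6618
W = 3.5000 * 114.6030 * 0.3060 * (1.6618 - 1) = 81.2314 kJ

81.2314 kJ


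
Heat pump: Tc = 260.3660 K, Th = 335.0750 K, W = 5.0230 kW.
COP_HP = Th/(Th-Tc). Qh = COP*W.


COP = 335.0750 / 74.7090 = 4.4851
Qh = 4.4851 * 5.0230 = 22.5285 kW

COP = 4.4851, Qh = 22.5285 kW


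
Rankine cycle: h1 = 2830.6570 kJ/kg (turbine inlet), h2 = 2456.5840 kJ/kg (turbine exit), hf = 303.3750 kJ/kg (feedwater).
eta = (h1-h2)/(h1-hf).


W = 374.0730 kJ/kg
Q_in = 2527.2820 kJ/kg
eta = 0.1480 = 14.8014%

eta = 14.8014%


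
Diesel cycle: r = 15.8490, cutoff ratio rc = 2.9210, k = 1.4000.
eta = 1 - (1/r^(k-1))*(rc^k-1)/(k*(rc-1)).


r^(k-1) = 3.0200
rc^k = 4.4848
eta = 0.5709 = 57.0935%

57.0935%


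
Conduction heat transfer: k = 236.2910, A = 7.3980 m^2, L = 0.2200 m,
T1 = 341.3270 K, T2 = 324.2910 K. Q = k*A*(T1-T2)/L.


dT = 17.0360 K
Q = 236.2910 * 7.3980 * 17.0360 / 0.2200 = 135365.0219 W

135365.0219 W


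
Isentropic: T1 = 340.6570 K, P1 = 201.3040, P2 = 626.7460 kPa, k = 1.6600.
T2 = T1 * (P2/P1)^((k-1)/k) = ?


(k-1)/k = 0.3976
(P2/P1)^exp = 1.5708
T2 = 340.6570 * 1.5708 = 535.0871 K

535.0871 K


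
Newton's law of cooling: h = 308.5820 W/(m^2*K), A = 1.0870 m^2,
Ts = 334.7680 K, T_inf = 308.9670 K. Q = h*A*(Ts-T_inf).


dT = 25.8010 K
Q = 308.5820 * 1.0870 * 25.8010 = 8654.3942 W

8654.3942 W


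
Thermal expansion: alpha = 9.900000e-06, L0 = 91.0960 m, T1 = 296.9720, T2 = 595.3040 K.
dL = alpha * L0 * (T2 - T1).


dT = 298.3320 K
dL = 9.900000e-06 * 91.0960 * 298.3320 = 0.269051 m
L_final = 91.365051 m

dL = 0.269051 m


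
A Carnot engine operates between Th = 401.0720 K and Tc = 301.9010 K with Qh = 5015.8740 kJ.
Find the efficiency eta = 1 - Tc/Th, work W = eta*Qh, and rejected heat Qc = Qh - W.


eta = 1 - 301.9010/401.0720 = 0.2473
W = 0.2473 * 5015.8740 = 1240.2492 kJ
Qc = 5015.8740 - 1240.2492 = 3775.6248 kJ

eta = 24.7265%, W = 1240.2492 kJ, Qc = 3775.6248 kJ


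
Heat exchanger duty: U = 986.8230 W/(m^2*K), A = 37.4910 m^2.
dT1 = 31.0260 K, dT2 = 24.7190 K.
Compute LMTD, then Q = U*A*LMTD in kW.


LMTD = 27.7532 K
Q = 986.8230 * 37.4910 * 27.7532 = 1026783.2131 W = 1026.7832 kW

1026.7832 kW


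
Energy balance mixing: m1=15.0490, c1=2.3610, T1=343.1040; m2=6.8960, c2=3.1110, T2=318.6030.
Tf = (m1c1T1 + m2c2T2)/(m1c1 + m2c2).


num = 19025.8570
den = 56.9841
Tf = 333.8798 K

333.8798 K


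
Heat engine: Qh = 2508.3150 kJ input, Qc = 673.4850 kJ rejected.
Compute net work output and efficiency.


W = 2508.3150 - 673.4850 = 1834.8300 kJ
eta = 1834.8300 / 2508.3150 = 0.7315 = 73.1499%

W = 1834.8300 kJ, eta = 73.1499%


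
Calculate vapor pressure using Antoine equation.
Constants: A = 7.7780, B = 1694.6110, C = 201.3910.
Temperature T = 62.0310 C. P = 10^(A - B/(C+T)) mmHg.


C+T = 263.4220
B/(C+T) = 6.4331
log10(P) = 7.7780 - 6.4331 = 1.3449
P = 10^1.3449 = 22.1276 mmHg

22.1276 mmHg


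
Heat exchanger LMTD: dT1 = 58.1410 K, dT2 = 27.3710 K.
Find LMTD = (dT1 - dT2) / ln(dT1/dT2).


dT1/dT2 = 2.1242
ln(dT1/dT2) = 0.7534
LMTD = 30.7700 / 0.7534 = 40.8422 K

40.8422 K


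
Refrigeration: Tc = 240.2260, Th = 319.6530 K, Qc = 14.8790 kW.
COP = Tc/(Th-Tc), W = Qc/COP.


COP = 240.2260 / 79.4270 = 3.0245
W = 14.8790 / 3.0245 = 4.9195 kW

COP = 3.0245, W = 4.9195 kW


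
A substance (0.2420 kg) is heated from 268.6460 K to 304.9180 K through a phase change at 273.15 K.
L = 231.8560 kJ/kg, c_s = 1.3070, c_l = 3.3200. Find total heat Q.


Q1 (sensible, solid) = 0.2420 * 1.3070 * 4.5040 = 1.4246 kJ
Q2 (latent) = 0.2420 * 231.8560 = 56.1092 kJ
Q3 (sensible, liquid) = 0.2420 * 3.3200 * 31.7680 = 25.5237 kJ
Q_total = 83.0574 kJ

83.0574 kJ
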